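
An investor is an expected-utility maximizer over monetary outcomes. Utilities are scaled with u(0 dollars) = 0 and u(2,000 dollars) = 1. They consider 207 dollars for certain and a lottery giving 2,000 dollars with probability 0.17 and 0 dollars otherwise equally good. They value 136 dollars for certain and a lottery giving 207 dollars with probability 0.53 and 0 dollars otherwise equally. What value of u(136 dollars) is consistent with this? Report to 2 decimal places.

From the first indifference, u(207 dollars) = 0.17·u(2,000 dollars) + 0.83·u(0 dollars) = 0.17·1 + 0.83·0 = 0.17.
Then u(136 dollars) = 0.53·u(207 dollars) + 0.47·u(0 dollars) = 0.53·0.17 + 0.47·0.00 = 0.0901.

0.09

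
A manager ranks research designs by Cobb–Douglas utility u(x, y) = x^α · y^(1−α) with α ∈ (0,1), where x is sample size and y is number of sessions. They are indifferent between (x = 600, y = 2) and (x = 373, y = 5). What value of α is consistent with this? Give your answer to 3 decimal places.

Indifference: 600^α · 2^(1−α) = 373^α · 5^(1−α).
Rearrange to (600/373)^α = (5/2)^(1−α) and take logs: α·0.475351 = (1−α)·0.916291.
So α/(1−α) = (0.916291)/(0.475351) = 1.927609, and α = 1.927609/2.927609 ≈ 0.658.

α ≈ 0.658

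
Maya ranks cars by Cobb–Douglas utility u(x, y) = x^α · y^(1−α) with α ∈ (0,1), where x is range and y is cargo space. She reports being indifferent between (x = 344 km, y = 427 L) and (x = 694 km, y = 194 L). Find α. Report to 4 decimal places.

α ≈ 0.5292

The Cobb–Douglas utilities coincide, so 344^α·427^(1−α) = 694^α·194^(1−α).
Rearrange to (344/694)^α = (194/427)^(1−α) and take logs: α·-0.7018303 = (1−α)·-0.7889259.
So α/(1−α) = (-0.7889259)/(-0.7018303) = 1.1240978, and α = 1.1240978/2.1240978 ≈ 0.5292.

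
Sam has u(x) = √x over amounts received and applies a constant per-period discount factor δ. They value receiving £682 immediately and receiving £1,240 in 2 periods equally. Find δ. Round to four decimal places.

δ ≈ 0.8612

The payoff in 2 periods is discounted by δ^2, so u(682) = δ^2·u(1240) and δ^2 = u(682)/u(1240).
With u(x) = √x: δ^2 = √682/√1240 = √(682/1240) = 0.74162.
Taking the square root: δ = 0.74162^(1/2) ≈ 0.8612.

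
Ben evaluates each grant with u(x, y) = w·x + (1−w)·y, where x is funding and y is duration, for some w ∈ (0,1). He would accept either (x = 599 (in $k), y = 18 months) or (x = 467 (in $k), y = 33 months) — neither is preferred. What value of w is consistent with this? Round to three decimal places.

Equating utilities: w·599 + (1−w)·18 = w·467 + (1−w)·33.
Collecting terms: w·132 = (1−w)·15.
So w/(1−w) = 15/132 = 0.1136, giving w = 15/(132+15) = 0.102.

w = 0.102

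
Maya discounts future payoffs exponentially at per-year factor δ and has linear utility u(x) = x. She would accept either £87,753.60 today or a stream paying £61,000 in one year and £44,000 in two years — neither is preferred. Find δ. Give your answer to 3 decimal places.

δ ≈ 0.880

Present value of the stream is 61000·δ + 44000·δ². Indifference gives 61000δ + 44000δ² = 87753.60.
So 44000δ² + 61000δ − 87753.60 = 0.
The positive root is δ = [−61000 + √(61000² + 4·44000·87753.60)] / (2·44000) = (−61000 + 138440.000)/88000 ≈ 0.880.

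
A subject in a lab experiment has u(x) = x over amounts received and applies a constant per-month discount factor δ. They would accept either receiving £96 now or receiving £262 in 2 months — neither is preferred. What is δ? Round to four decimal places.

Indifference means u(96) = δ^2 · u(262), so δ^2 = u(96)/u(262).
With u(x) = x: δ^2 = 96/262 = 0.36641.
Taking the square root: δ = 0.36641^(1/2) ≈ 0.6053.

δ ≈ 0.6053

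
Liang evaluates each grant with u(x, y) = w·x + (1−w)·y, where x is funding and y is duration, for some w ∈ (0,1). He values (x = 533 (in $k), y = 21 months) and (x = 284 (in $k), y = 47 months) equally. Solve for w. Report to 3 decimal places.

w = 0.095

Equating utilities: w·533 + (1−w)·21 = w·284 + (1−w)·47.
Rearranging, 249·w − 26·(1−w) = 0.
Hence w = 26/(249+26) = 26/275 = 0.095.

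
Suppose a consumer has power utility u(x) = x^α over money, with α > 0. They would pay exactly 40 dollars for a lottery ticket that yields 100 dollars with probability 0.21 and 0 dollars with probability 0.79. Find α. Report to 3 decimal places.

α ≈ 1.703

The lottery's expected utility is 0.21·u(100) + 0.79·u(0) = 0.21·100^α (since u(0) = 0 for α > 0).
Equating: 40^α = 0.21·100^α, i.e. 0.4000^α = 0.21.
Take logs: α = ln 0.21 / ln(40/100) ≈ 1.70322.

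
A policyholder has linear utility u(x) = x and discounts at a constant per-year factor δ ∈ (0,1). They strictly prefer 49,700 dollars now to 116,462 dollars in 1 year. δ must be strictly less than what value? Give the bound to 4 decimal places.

δ < 0.4267

Comparing present values: 49700 > δ·116462.
So δ < 49700/116462 = 0.42675.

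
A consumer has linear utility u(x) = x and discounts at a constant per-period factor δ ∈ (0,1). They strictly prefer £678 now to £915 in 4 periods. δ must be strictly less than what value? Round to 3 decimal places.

δ < 0.928

Comparing present values: 678 > δ^4·915.
Dividing by 915: δ^4 < 0.74098. Both sides are positive, so the 4th root keeps the direction.
δ < 0.74098^(1/4) = 0.928.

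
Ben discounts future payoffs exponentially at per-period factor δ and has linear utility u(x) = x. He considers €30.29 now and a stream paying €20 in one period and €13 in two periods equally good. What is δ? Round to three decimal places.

Equating present values: 30.29 = 20δ + 13δ².
Rearranged: 13δ² + 20δ − 30.29 = 0.
By the quadratic formula (taking the positive root), δ = (−20 + √1975.08) / 26 ≈ 0.940.

δ ≈ 0.940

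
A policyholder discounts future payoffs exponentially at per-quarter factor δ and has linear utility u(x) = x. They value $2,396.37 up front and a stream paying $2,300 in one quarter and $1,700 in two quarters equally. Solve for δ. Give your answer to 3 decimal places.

δ ≈ 0.690

The stream is worth 2300δ + 1700δ² today, so 2300δ + 1700δ² = 2396.37.
So 1700δ² + 2300δ − 2396.37 = 0.
By the quadratic formula (taking the positive root), δ = (−2300 + √21585316.00) / 3400 ≈ 0.690.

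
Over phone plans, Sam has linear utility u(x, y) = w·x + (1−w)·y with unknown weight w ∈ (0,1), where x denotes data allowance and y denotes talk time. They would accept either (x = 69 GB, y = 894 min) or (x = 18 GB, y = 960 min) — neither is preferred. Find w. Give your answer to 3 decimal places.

w = 0.564

Equating utilities: w·69 + (1−w)·894 = w·18 + (1−w)·960.
Collecting terms: w·51 = (1−w)·66.
So w/(1−w) = 66/51 = 1.2941, giving w = 66/(51+66) = 0.564.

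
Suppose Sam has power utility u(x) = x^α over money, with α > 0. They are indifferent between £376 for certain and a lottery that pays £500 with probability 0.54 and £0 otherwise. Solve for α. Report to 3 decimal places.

α ≈ 2.162

EU(lottery) = 0.54·500^α + 0.46·0 = 0.54·500^α.
Indifference: 376^α = 0.54·500^α, so (376/500)^α = 0.54.
α = ln(0.54) / ln(376/500) = -0.616186/-0.285019 ≈ 2.162.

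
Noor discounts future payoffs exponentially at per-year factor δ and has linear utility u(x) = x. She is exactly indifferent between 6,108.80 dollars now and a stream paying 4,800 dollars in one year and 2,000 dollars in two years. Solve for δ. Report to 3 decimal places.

Present value of the stream is 4800·δ + 2000·δ². Indifference gives 4800δ + 2000δ² = 6108.80.
Rearranged: 2000δ² + 4800δ − 6108.80 = 0.
By the quadratic formula (taking the positive root), δ = (−4800 + √71910400.00) / 4000 ≈ 0.920.

δ ≈ 0.920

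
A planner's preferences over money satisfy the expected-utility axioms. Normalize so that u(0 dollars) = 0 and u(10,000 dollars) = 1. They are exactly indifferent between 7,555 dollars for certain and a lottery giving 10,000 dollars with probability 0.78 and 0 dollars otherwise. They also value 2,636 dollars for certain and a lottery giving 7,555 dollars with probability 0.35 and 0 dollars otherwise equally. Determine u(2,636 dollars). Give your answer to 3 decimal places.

0.273

From the first indifference, u(7,555 dollars) = 0.78·u(10,000 dollars) + 0.22·u(0 dollars) = 0.78·1 + 0.22·0 = 0.78.
Chaining: u(2,636 dollars) = 0.35·0.78 + 0.65·0.00 = 0.2730.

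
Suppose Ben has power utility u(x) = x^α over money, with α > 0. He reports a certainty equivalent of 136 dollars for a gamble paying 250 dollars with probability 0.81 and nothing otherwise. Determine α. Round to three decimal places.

Since u(0) = 0, the lottery's EU is 0.81·250^α.
Equating: 136^α = 0.81·250^α, i.e. 0.5440^α = 0.81.
Take logs: α = ln 0.81 / ln(136/250) ≈ 0.34612.

α ≈ 0.346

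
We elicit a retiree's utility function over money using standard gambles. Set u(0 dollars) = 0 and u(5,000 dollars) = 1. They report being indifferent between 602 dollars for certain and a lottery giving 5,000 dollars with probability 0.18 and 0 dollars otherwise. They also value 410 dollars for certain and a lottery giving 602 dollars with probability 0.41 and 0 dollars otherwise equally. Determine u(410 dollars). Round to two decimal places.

0.07

First, u(602 dollars) = 0.18·u(5,000 dollars) + 0.82·u(0 dollars) = 0.18.
Chaining: u(410 dollars) = 0.41·0.18 + 0.59·0.00 = 0.0738.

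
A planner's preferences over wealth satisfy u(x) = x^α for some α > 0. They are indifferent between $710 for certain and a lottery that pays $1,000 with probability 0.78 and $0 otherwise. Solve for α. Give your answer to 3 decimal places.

The lottery's expected utility is 0.78·u(1000) + 0.22·u(0) = 0.78·1000^α (since u(0) = 0 for α > 0).
Equating: 710^α = 0.78·1000^α, i.e. 0.7100^α = 0.78.
α = ln(0.78) / ln(710/1000) = -0.248461/-0.342490 ≈ 0.725.

α ≈ 0.725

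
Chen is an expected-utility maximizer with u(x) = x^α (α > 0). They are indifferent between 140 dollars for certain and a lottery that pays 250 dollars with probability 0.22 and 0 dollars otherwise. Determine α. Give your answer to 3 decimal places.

α ≈ 2.611

The lottery's expected utility is 0.22·u(250) + 0.78·u(0) = 0.22·250^α (since u(0) = 0 for α > 0).
Setting u(140) equal to that: 140^α = 0.22·250^α ⇒ (140/250)^α = 0.22.
α = ln(0.22) / ln(140/250) = -1.514128/-0.579818 ≈ 2.611.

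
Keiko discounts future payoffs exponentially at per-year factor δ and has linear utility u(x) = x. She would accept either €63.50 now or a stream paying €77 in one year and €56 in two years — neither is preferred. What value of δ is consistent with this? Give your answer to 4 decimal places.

Present value of the stream is 77·δ + 56·δ². Indifference gives 77δ + 56δ² = 63.50.
So 56δ² + 77δ − 63.50 = 0.
By the quadratic formula (taking the positive root), δ = (−77 + √20153.00) / 112 ≈ 0.5800.

δ ≈ 0.5800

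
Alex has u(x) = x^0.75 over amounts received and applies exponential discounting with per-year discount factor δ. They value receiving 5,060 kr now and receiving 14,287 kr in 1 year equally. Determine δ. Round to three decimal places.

The payoff in 1 year is discounted by δ, so u(5060) = δ·u(14287) and δ = u(5060)/u(14287).
Since u(x) = x^0.75, δ = (5060/14287)^0.75 = 0.35417^0.75 = 0.45910.

δ ≈ 0.459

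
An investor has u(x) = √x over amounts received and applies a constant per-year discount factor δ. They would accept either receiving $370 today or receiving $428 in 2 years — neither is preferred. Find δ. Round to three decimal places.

δ ≈ 0.964

The payoff in 2 years is discounted by δ^2, so u(370) = δ^2·u(428) and δ^2 = u(370)/u(428).
With u(x) = √x: δ^2 = √370/√428 = √(370/428) = 0.92978.
So δ = 0.92978^(1/2) ≈ 0.964.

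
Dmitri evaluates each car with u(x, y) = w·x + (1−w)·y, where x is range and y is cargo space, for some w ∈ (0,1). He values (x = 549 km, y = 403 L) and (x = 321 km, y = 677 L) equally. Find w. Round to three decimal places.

u(549,403) = u(321,677) means w·549 + (1−w)·403 = w·321 + (1−w)·677.
Collecting terms: w·228 = (1−w)·274.
So w/(1−w) = 274/228 = 1.2018, giving w = 274/(228+274) = 0.546.

w = 0.546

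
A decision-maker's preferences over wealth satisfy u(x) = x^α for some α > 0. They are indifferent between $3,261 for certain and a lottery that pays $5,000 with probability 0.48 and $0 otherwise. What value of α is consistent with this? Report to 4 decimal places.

α ≈ 1.7173

Since u(0) = 0, the lottery's EU is 0.48·5000^α.
Setting u(3261) equal to that: 3261^α = 0.48·5000^α ⇒ (3261/5000)^α = 0.48.
Take logs: α = ln 0.48 / ln(3261/5000) ≈ 1.717273.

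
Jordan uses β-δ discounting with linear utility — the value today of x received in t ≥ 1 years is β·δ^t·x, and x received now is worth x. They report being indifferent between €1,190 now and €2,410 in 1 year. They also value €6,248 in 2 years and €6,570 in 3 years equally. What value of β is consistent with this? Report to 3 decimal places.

β ≈ 0.519

From the later pair, β·δ^2·6248 = β·δ^3·6570; dividing through, δ = 6248/6570 = 0.95099.
Substituting δ into 1190 = β·δ·2410: β = 1190/(2291.884) ≈ 0.519.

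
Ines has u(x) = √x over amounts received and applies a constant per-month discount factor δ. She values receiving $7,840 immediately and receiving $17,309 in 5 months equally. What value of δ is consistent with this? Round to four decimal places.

Indifference means u(7840) = δ^5 · u(17309), so δ^5 = u(7840)/u(17309).
With u(x) = √x: δ^5 = √7840/√17309 = √(7840/17309) = 0.67301.
Hence δ = (0.67301)^(1/5) = 0.923856.

δ ≈ 0.9239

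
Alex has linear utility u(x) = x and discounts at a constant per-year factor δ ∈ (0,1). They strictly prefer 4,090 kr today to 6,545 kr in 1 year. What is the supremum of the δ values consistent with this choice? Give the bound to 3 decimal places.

The preference means 4090 > δ·6545.
So δ < 4090/6545 = 0.62490.

δ < 0.625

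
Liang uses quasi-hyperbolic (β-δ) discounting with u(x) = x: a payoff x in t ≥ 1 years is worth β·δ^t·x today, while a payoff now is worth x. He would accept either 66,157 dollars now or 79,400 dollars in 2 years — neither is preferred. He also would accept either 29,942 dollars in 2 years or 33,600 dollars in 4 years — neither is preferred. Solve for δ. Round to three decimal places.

δ ≈ 0.944

From the later pair, β·δ^2·29942 = β·δ^4·33600; dividing through, δ^2 = 29942/33600 = 0.89113, so δ = 0.94400.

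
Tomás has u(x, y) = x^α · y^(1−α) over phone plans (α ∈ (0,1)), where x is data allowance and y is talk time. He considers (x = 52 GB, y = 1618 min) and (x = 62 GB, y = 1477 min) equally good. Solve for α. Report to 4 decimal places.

α ≈ 0.3414

Set the two utilities equal: 52^α·1618^(1−α) = 62^α·1477^(1−α).
(52/62)^α = (1477/1618)^(1−α); take logs: α·ln(52/62) = (1−α)·ln(1477/1618), i.e. α·-0.1758907 = (1−α)·-0.0911778.
Thus α·(-0.2670685) = -0.0911778, so α = -0.0911778/-0.2670685 ≈ 0.3414.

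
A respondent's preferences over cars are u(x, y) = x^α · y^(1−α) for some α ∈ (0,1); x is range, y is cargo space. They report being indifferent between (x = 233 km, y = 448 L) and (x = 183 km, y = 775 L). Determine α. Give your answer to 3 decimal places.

Indifference: 233^α · 448^(1−α) = 183^α · 775^(1−α).
Taking logs: α·ln 233 + (1−α)·ln 448 = α·ln 183 + (1−α)·ln 775, i.e. α·0.241552 = (1−α)·0.548070.
With A = 0.241552 and B = 0.548070: α·A = (1−α)·B, so α = B/(A+B) = 0.548070/0.789622 ≈ 0.694.

α ≈ 0.694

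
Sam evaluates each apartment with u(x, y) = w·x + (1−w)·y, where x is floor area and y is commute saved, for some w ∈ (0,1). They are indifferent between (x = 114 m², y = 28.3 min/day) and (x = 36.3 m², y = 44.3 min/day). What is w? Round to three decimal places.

u(114,28.3) = u(36.3,44.3) means w·114 + (1−w)·28.3 = w·36.3 + (1−w)·44.3.
Rearranging, 77.7·w − 16·(1−w) = 0.
So w/(1−w) = 16/77.7 = 0.2059, giving w = 16/(77.7+16) = 0.171.

w = 0.171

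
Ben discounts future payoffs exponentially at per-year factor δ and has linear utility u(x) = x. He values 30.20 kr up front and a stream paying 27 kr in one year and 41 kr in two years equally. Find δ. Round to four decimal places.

δ ≈ 0.5900

Equating present values: 30.20 = 27δ + 41δ².
Rearranged: 41δ² + 27δ − 30.20 = 0.
δ = (−27 + √(27² + 4·41·30.20)) / (2·41) = (−27 + √5681.80) / 82 ≈ 0.5900.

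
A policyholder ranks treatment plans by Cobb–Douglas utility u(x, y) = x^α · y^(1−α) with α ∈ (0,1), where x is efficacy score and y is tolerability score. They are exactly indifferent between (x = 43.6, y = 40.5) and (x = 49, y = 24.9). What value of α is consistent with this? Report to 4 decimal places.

α ≈ 0.8064

Indifference: 43.6^α · 40.5^(1−α) = 49^α · 24.9^(1−α).
(43.6/49)^α = (24.9/40.5)^(1−α); take logs: α·ln(43.6/49) = (1−α)·ln(24.9/40.5), i.e. α·-0.1167631 = (1−α)·-0.4864342.
With A = -0.1167631 and B = -0.4864342: α·A = (1−α)·B, so α = B/(A+B) = -0.4864342/-0.6031973 ≈ 0.8064.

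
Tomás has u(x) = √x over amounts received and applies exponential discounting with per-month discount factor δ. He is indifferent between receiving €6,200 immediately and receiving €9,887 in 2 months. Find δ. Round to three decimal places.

Indifference means u(6200) = δ^2 · u(9887), so δ^2 = u(6200)/u(9887).
Since u(x) = √x, δ^2 = √(6200/9887) = 0.79189.
Taking the square root: δ = 0.79189^(1/2) ≈ 0.890.

δ ≈ 0.890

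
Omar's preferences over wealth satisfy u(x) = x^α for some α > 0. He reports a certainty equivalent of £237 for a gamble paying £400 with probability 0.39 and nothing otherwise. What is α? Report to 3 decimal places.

EU(lottery) = 0.39·400^α + 0.61·0 = 0.39·400^α.
Equating: 237^α = 0.39·400^α, i.e. 0.5925^α = 0.39.
Take logs: α = ln 0.39 / ln(237/400) ≈ 1.79901.

α ≈ 1.799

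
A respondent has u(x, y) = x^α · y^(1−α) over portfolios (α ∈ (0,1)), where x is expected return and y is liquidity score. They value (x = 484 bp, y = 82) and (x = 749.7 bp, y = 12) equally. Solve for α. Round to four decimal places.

Set the two utilities equal: 484^α·82^(1−α) = 749.7^α·12^(1−α).
Taking logs: α·ln 484 + (1−α)·ln 82 = α·ln 749.7 + (1−α)·ln 12, i.e. α·-0.4375882 = (1−α)·-1.9218126.
So α/(1−α) = (-1.9218126)/(-0.4375882) = 4.3918291, and α = 4.3918291/5.3918291 ≈ 0.8145.

α ≈ 0.8145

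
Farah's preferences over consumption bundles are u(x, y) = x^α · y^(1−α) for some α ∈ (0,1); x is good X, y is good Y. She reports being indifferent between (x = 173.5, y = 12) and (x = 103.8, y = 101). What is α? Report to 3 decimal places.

α ≈ 0.806

Set the two utilities equal: 173.5^α·12^(1−α) = 103.8^α·101^(1−α).
Rearrange to (173.5/103.8)^α = (101/12)^(1−α) and take logs: α·0.513712 = (1−α)·2.130214.
With A = 0.513712 and B = 2.130214: α·A = (1−α)·B, so α = B/(A+B) = 2.130214/2.643926 ≈ 0.806.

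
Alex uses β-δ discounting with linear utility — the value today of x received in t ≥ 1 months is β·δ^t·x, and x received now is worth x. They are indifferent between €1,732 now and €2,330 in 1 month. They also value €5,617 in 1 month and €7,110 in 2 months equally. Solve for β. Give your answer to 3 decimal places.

β ≈ 0.941

The second indifference involves only future payoffs, so β cancels: β·δ^1·5617 = β·δ^2·7110, giving δ = 5617/7110 = 0.79001.
The first indifference: 1732 = β·δ·2330, so β = 1732/(δ·2330) = 1732/(0.79001·2330) ≈ 0.941.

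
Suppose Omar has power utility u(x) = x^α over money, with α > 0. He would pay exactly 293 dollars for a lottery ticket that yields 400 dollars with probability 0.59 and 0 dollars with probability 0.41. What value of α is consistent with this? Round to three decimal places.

α ≈ 1.695

Since u(0) = 0, the lottery's EU is 0.59·400^α.
Equating: 293^α = 0.59·400^α, i.e. 0.7325^α = 0.59.
Taking logs: α·ln(293/400) = ln(0.59), so α = -0.527633 / -0.311292 ≈ 1.695.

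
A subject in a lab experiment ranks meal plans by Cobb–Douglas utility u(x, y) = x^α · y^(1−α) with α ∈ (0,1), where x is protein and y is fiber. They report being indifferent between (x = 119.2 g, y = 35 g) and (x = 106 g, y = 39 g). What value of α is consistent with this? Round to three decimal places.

Indifference: 119.2^α · 35^(1−α) = 106^α · 39^(1−α).
Taking logs: α·ln 119.2 + (1−α)·ln 35 = α·ln 106 + (1−α)·ln 39, i.e. α·0.117364 = (1−α)·0.108214.
With A = 0.117364 and B = 0.108214: α·A = (1−α)·B, so α = B/(A+B) = 0.108214/0.225578 ≈ 0.480.

α ≈ 0.480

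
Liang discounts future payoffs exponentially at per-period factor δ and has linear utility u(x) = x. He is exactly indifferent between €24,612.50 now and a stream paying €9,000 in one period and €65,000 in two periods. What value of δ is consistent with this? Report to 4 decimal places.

The stream is worth 9000δ + 65000δ² today, so 9000δ + 65000δ² = 24612.50.
Rearranged: 65000δ² + 9000δ − 24612.50 = 0.
By the quadratic formula (taking the positive root), δ = (−9000 + √6480250000.00) / 130000 ≈ 0.5500.

δ ≈ 0.5500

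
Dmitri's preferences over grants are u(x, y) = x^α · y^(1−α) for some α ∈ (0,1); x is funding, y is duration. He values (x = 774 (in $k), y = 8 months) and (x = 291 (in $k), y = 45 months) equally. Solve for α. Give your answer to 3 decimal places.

α ≈ 0.638

The Cobb–Douglas utilities coincide, so 774^α·8^(1−α) = 291^α·45^(1−α).
(774/291)^α = (45/8)^(1−α); take logs: α·ln(774/291) = (1−α)·ln(45/8), i.e. α·0.978249 = (1−α)·1.727221.
Thus α·(2.705470) = 1.727221, so α = 1.727221/2.705470 ≈ 0.638.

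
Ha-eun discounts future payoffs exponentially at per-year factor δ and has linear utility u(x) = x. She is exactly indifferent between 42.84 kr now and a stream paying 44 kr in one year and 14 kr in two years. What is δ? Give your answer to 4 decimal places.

δ ≈ 0.7800

Present value of the stream is 44·δ + 14·δ². Indifference gives 44δ + 14δ² = 42.84.
Rearranged: 14δ² + 44δ − 42.84 = 0.
δ = (−44 + √(44² + 4·14·42.84)) / (2·14) = (−44 + √4335.04) / 28 ≈ 0.7800.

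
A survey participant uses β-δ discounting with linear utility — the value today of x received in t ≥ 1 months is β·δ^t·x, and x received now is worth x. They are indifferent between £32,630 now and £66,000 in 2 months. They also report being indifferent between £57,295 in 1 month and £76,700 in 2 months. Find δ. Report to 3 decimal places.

δ ≈ 0.747

Both payoffs in the second observation are in the future, so β drops out: δ^1·57295 = δ^2·76700 ⇒ δ = 57295/76700 = 0.74700.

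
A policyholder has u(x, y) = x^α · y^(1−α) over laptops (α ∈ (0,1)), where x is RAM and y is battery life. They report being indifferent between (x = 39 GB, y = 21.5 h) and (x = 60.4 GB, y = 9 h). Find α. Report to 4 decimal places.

The Cobb–Douglas utilities coincide, so 39^α·21.5^(1−α) = 60.4^α·9^(1−α).
(39/60.4)^α = (9/21.5)^(1−α); take logs: α·ln(39/60.4) = (1−α)·ln(9/21.5), i.e. α·-0.4374275 = (1−α)·-0.8708284.
So α/(1−α) = (-0.8708284)/(-0.4374275) = 1.9907948, and α = 1.9907948/2.9907948 ≈ 0.6656.

α ≈ 0.6656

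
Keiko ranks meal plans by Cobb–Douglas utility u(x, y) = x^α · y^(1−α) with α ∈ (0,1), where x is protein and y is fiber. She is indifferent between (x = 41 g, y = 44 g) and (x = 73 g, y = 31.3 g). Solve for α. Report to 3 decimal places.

Set the two utilities equal: 41^α·44^(1−α) = 73^α·31.3^(1−α).
Taking logs: α·ln 41 + (1−α)·ln 44 = α·ln 73 + (1−α)·ln 31.3, i.e. α·-0.576887 = (1−α)·-0.340572.
With A = -0.576887 and B = -0.340572: α·A = (1−α)·B, so α = B/(A+B) = -0.340572/-0.917459 ≈ 0.371.

α ≈ 0.371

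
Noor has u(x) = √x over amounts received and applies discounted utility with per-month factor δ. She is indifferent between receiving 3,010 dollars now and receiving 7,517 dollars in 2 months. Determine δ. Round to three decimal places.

The payoff in 2 months is discounted by δ^2, so u(3010) = δ^2·u(7517) and δ^2 = u(3010)/u(7517).
With u(x) = √x: δ^2 = √3010/√7517 = √(3010/7517) = 0.63279.
Taking the square root: δ = 0.63279^(1/2) ≈ 0.795.

δ ≈ 0.795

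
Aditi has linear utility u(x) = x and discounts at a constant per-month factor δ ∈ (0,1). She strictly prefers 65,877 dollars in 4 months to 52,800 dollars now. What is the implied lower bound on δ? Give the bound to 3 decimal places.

δ > 0.946

Under u(x) = x this choice says 52800 < δ^4·65877.
Dividing by 65877: δ^4 > 0.80149. Both sides are positive, so the 4th root keeps the direction.
δ > 0.80149^(1/4) = 0.946.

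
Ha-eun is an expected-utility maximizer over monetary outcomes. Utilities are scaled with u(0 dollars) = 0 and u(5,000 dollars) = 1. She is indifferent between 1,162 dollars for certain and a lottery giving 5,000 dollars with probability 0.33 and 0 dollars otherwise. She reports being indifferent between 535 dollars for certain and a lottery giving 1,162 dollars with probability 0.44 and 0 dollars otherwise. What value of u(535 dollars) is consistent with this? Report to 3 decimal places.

0.145

The first gamble pins u(1,162 dollars): it must equal 0.33·1 + 0.67·0 = 0.33.
The second indifference gives u(535 dollars) = 0.44·u(1,162 dollars) + 0.56·u(0 dollars) = 0.44·0.33 + 0.56·0.00 = 0.1452.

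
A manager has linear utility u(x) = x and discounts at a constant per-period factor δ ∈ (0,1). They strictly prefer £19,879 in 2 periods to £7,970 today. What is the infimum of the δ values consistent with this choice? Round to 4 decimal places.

The preference means 7970 < δ^2·19879.
Dividing by 19879: δ^2 > 0.40093. Both sides are positive, so the square root keeps the direction.
δ > 0.40093^(1/2) = 0.6332.

δ > 0.6332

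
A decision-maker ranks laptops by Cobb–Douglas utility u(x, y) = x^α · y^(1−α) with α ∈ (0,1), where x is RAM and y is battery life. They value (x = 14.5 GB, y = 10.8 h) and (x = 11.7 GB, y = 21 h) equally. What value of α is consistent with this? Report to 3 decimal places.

Set the two utilities equal: 14.5^α·10.8^(1−α) = 11.7^α·21^(1−α).
(14.5/11.7)^α = (21/10.8)^(1−α); take logs: α·ln(14.5/11.7) = (1−α)·ln(21/10.8), i.e. α·0.214560 = (1−α)·0.664976.
So α/(1−α) = (0.664976)/(0.214560) = 3.099254, and α = 3.099254/4.099254 ≈ 0.756.

α ≈ 0.756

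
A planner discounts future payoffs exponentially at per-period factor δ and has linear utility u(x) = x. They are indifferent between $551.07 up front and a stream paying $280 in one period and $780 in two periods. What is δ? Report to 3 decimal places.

Equating present values: 551.07 = 280δ + 780δ².
So 780δ² + 280δ − 551.07 = 0.
The positive root is δ = [−280 + √(280² + 4·780·551.07)] / (2·780) = (−280 + 1340.798)/1560 ≈ 0.680.

δ ≈ 0.680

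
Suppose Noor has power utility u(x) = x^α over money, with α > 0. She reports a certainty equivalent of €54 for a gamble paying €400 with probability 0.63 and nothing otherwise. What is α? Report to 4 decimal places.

α ≈ 0.2307

EU(lottery) = 0.63·400^α + 0.37·0 = 0.63·400^α.
Setting u(54) equal to that: 54^α = 0.63·400^α ⇒ (54/400)^α = 0.63.
Taking logs: α·ln(54/400) = ln(0.63), so α = -0.4620355 / -2.0024805 ≈ 0.2307.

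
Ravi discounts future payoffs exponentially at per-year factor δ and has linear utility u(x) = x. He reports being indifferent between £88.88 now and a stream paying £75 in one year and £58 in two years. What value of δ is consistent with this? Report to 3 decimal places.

δ ≈ 0.750

Equating present values: 88.88 = 75δ + 58δ².
Rearranged: 58δ² + 75δ − 88.88 = 0.
By the quadratic formula (taking the positive root), δ = (−75 + √26245.16) / 116 ≈ 0.750.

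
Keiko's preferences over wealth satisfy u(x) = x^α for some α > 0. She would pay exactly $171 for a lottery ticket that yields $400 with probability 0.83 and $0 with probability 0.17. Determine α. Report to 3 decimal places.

The lottery's expected utility is 0.83·u(400) + 0.17·u(0) = 0.83·400^α (since u(0) = 0 for α > 0).
Setting u(171) equal to that: 171^α = 0.83·400^α ⇒ (171/400)^α = 0.83.
α = ln(0.83) / ln(171/400) = -0.186330/-0.849801 ≈ 0.219.

α ≈ 0.219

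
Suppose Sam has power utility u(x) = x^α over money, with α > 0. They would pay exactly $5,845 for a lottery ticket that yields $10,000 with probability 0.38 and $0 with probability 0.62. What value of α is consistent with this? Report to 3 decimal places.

α ≈ 1.802

EU(lottery) = 0.38·10000^α + 0.62·0 = 0.38·10000^α.
Setting u(5845) equal to that: 5845^α = 0.38·10000^α ⇒ (5845/10000)^α = 0.38.
Taking logs: α·ln(5845/10000) = ln(0.38), so α = -0.967584 / -0.536998 ≈ 1.802.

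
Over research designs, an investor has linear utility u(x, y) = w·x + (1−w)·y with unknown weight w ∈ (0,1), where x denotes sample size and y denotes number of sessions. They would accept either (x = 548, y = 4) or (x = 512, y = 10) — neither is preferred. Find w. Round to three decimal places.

w = 0.143

Equating utilities: w·548 + (1−w)·4 = w·512 + (1−w)·10.
Rearranging, 36·w − 6·(1−w) = 0.
So w/(1−w) = 6/36 = 0.1667, giving w = 6/(36+6) = 0.143.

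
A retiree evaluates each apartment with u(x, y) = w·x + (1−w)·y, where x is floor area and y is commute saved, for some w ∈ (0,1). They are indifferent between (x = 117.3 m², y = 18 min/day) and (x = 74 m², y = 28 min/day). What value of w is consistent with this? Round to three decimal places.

Indifference: w·117.3 + (1−w)·18 = w·74 + (1−w)·28.
w·(117.3−74) = (1−w)·(28−18), i.e. w·43.3 = (1−w)·10.
The marginal rate of substitution is 10/43.3, so w = 10/(43.3+10) = 0.188.

w = 0.188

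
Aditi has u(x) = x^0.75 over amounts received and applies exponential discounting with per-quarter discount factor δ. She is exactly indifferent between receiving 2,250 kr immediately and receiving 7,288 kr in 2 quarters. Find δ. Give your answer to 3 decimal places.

δ ≈ 0.644

The payoff in 2 quarters is discounted by δ^2, so u(2250) = δ^2·u(7288) and δ^2 = u(2250)/u(7288).
Since u(x) = x^0.75, δ^2 = (2250/7288)^0.75 = 0.30873^0.75 = 0.41417.
Hence δ = (0.41417)^(1/2) = 0.64356.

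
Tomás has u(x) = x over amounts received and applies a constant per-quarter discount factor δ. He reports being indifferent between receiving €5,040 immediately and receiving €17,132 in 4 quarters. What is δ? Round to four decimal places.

δ ≈ 0.7365

Equating discounted utilities: u(5040) = δ^4·u(17132) ⇒ δ^4 = u(5040)/u(17132).
With u(x) = x: δ^4 = 5040/17132 = 0.29419.
Taking the 4th root: δ = 0.29419^(1/4) ≈ 0.7365.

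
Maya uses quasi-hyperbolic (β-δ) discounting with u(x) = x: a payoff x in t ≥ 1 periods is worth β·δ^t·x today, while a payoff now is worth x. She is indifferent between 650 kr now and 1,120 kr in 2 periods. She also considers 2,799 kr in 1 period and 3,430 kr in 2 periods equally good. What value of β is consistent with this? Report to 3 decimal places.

β ≈ 0.872

Both payoffs in the second observation are in the future, so β drops out: δ^1·2799 = δ^2·3430 ⇒ δ = 2799/3430 = 0.81603.
Substituting δ into 650 = β·δ^2·1120: β = 650/(745.823) ≈ 0.872.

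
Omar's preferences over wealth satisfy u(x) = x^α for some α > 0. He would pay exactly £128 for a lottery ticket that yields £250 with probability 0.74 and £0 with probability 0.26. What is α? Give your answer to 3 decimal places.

The lottery's expected utility is 0.74·u(250) + 0.26·u(0) = 0.74·250^α (since u(0) = 0 for α > 0).
Indifference: 128^α = 0.74·250^α, so (128/250)^α = 0.74.
Taking logs: α·ln(128/250) = ln(0.74), so α = -0.301105 / -0.669431 ≈ 0.450.

α ≈ 0.450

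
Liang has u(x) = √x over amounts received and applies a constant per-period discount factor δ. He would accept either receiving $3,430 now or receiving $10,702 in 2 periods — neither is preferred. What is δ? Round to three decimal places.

Equating discounted utilities: u(3430) = δ^2·u(10702) ⇒ δ^2 = u(3430)/u(10702).
With u(x) = √x: δ^2 = √3430/√10702 = √(3430/10702) = 0.56613.
Hence δ = (0.56613)^(1/2) = 0.75241.

δ ≈ 0.752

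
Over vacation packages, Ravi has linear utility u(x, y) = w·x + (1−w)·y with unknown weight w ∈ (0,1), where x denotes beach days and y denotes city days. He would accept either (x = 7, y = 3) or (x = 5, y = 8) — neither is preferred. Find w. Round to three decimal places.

Equating utilities: w·7 + (1−w)·3 = w·5 + (1−w)·8.
Rearranging, 2·w − 5·(1−w) = 0.
So w/(1−w) = 5/2 = 2.5000, giving w = 5/(2+5) = 0.714.

w = 0.714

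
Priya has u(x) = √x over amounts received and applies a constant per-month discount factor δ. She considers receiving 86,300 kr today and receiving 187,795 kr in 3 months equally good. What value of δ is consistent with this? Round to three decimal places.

Equating discounted utilities: u(86300) = δ^3·u(187795) ⇒ δ^3 = u(86300)/u(187795).
Since u(x) = √x, δ^3 = √(86300/187795) = 0.67790.
Hence δ = (0.67790)^(1/3) = 0.87846.

δ ≈ 0.878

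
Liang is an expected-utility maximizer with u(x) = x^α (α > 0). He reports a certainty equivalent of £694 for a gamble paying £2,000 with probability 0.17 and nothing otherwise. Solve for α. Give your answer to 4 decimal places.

α ≈ 1.6741

EU(lottery) = 0.17·2000^α + 0.83·0 = 0.17·2000^α.
Setting u(694) equal to that: 694^α = 0.17·2000^α ⇒ (694/2000)^α = 0.17.
Taking logs: α·ln(694/2000) = ln(0.17), so α = -1.7719568 / -1.0584305 ≈ 1.6741.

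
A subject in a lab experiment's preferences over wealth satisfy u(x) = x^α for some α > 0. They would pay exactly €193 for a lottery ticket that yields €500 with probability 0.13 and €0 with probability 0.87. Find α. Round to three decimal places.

α ≈ 2.143

Since u(0) = 0, the lottery's EU is 0.13·500^α.
Setting u(193) equal to that: 193^α = 0.13·500^α ⇒ (193/500)^α = 0.13.
α = ln(0.13) / ln(193/500) = -2.040221/-0.951918 ≈ 2.143.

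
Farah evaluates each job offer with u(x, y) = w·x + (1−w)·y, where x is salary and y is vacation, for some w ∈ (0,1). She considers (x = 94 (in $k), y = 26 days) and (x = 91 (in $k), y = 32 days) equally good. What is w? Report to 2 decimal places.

w = 0.67

Equating utilities: w·94 + (1−w)·26 = w·91 + (1−w)·32.
Collecting terms: w·3 = (1−w)·6.
The marginal rate of substitution is 6/3, so w = 6/(3+6) = 0.67.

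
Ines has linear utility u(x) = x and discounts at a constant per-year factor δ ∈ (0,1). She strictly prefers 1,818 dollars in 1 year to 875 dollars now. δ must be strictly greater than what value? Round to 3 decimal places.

Under u(x) = x this choice says 875 < δ·1818.
Dividing through by 1818 gives δ > 0.48130.

δ > 0.481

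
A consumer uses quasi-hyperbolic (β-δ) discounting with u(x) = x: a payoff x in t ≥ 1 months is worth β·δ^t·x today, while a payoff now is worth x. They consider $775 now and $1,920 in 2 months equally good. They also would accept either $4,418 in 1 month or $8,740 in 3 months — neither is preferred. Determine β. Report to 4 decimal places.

From the later pair, β·δ^1·4418 = β·δ^3·8740; dividing through, δ^2 = 4418/8740 = 0.50549, so δ = 0.71098.
The first indifference: 775 = β·δ^2·1920, so β = 775/(δ^2·1920) = 775/(0.50549·1920) ≈ 0.7985.

β ≈ 0.7985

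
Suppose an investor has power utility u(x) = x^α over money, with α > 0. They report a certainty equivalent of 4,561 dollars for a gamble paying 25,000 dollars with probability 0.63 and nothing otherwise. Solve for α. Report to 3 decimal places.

α ≈ 0.272

The lottery's expected utility is 0.63·u(25000) + 0.37·u(0) = 0.63·25000^α (since u(0) = 0 for α > 0).
Setting u(4561) equal to that: 4561^α = 0.63·25000^α ⇒ (4561/25000)^α = 0.63.
Take logs: α = ln 0.63 / ln(4561/25000) ≈ 0.27157.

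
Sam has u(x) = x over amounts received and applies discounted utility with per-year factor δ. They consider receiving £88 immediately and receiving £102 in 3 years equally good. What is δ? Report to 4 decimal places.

Equating discounted utilities: u(88) = δ^3·u(102) ⇒ δ^3 = u(88)/u(102).
With u(x) = x: δ^3 = 88/102 = 0.86275.
Taking the cube root: δ = 0.86275^(1/3) ≈ 0.9520.

δ ≈ 0.9520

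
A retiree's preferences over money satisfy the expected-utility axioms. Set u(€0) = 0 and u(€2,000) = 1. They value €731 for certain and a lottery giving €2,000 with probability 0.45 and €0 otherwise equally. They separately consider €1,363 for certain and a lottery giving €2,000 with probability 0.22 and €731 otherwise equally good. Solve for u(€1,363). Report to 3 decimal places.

0.571

First, u(€731) = 0.45·u(€2,000) + 0.55·u(€0) = 0.45.
Chaining: u(€1,363) = 0.22·1.00 + 0.78·0.45 = 0.5710.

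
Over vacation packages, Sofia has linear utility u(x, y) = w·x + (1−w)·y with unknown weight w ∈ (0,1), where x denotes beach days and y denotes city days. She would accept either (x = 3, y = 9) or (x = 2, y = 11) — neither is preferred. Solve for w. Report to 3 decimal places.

Equating utilities: w·3 + (1−w)·9 = w·2 + (1−w)·11.
w·(3−2) = (1−w)·(11−9), i.e. w·1 = (1−w)·2.
Hence w = 2/(1+2) = 2/3 = 0.667.

w = 0.667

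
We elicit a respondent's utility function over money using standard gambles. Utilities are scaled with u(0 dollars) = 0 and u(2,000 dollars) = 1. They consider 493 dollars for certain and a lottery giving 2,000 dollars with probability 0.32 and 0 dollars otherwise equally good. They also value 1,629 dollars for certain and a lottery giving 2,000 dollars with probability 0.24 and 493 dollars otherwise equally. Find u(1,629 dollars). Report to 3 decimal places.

First, u(493 dollars) = 0.32·u(2,000 dollars) + 0.68·u(0 dollars) = 0.32.
Chaining: u(1,629 dollars) = 0.24·1.00 + 0.76·0.32 = 0.4832.

0.483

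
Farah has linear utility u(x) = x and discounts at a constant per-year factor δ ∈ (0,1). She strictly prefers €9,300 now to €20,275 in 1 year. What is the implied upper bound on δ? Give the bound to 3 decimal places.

δ < 0.459

Comparing present values: 9300 > δ·20275.
Dividing through by 20275 gives δ < 0.45869.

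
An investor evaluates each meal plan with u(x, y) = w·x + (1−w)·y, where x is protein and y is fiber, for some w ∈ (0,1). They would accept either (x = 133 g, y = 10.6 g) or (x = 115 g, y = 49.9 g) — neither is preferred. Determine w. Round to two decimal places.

w = 0.69

Indifference: w·133 + (1−w)·10.6 = w·115 + (1−w)·49.9.
w·(133−115) = (1−w)·(49.9−10.6), i.e. w·18 = (1−w)·39.3.
The marginal rate of substitution is 39.3/18, so w = 39.3/(18+39.3) = 0.69.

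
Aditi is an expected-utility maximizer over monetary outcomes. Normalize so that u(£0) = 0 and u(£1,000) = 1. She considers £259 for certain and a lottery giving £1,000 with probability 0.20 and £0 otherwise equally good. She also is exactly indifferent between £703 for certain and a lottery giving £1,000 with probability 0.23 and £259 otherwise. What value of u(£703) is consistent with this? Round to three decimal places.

0.384

From the first indifference, u(£259) = 0.20·u(£1,000) + 0.80·u(£0) = 0.20·1 + 0.80·0 = 0.20.
The second indifference gives u(£703) = 0.23·u(£1,000) + 0.77·u(£259) = 0.23·1.00 + 0.77·0.20 = 0.3840.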